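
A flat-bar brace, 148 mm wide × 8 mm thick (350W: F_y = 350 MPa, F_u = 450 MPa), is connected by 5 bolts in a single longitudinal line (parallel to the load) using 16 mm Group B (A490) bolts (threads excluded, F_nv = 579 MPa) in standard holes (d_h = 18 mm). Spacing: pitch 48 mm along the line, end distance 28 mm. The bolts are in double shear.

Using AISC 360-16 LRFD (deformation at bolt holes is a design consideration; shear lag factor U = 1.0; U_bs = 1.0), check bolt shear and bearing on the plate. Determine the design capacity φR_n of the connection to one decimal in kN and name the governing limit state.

450.4 kN (bearing governs)

Bolt shear: A_b = π(16)²/4 = 201.06 mm². φR_n = 0.75 × 579 × 201.06 × 5 × 2 = 873.1 kN.
Bearing (8 mm plate, F_u = 450 MPa): end bolts L_c = 28 − 18/2 = 19, R_n = min(1.2×19×8×450, 2.4×16×8×450) = 82.08 kN/bolt; interior L_c = 48 − 18 = 30, R_n = 129.6 kN/bolt. φR_n = 0.75 × (1×82.08 + 4×129.6) = 450.4 kN.
Governing: min(873.1, 450.4) = 450.4 kN → bearing.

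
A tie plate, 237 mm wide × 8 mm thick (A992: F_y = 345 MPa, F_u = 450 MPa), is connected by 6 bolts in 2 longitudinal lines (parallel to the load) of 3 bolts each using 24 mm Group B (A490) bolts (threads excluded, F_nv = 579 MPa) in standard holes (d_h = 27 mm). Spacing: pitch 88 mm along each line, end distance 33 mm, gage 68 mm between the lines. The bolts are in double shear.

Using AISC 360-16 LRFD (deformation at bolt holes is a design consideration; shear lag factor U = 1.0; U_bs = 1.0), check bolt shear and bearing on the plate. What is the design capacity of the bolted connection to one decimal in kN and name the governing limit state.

748.4 kN (bearing governs)

Bolt shear: A_b = π(24)²/4 = 452.39 mm². φR_n = 0.75 × 579 × 452.39 × 6 × 2 = 2357.4 kN.
Bearing (8 mm plate, F_u = 450 MPa): end bolts L_c = 33 − 27/2 = 19.5, R_n = min(1.2×19.5×8×450, 2.4×24×8×450) = 84.24 kN/bolt; interior L_c = 88 − 27 = 61, R_n = 207.36 kN/bolt. φR_n = 0.75 × (2×84.24 + 4×207.36) = 748.4 kN.
Governing: min(2357.4, 748.4) = 748.4 kN → bearing.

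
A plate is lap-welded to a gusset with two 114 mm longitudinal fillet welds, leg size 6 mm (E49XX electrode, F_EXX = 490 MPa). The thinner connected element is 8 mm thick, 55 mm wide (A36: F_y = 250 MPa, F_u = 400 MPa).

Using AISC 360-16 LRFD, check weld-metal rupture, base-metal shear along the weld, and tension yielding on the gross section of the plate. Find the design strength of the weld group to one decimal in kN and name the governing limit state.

99.0 kN (gross-section yield governs)

Weld metal: throat = 0.707×6 = 4.242 mm, L = 2×114 = 228 mm. φR_n = 0.75 × 0.6 × 490 × 4.242 × 228 = 213.3 kN.
Base metal shear (8 mm plate): yield φR_n = 1.0×0.6×250×8×228 = 273.6 kN; rupture φR_n = 0.75×0.6×400×8×228 = 328.3 kN; take 273.6 kN (yield).
Tension yield (gross): A_g = 55×8 = 440 mm². φR_n = 0.90 × 250 × 440 = 99.0 kN.
Governing: min(213.3, 273.6, 99.0) = 99.0 kN → gross-section yield.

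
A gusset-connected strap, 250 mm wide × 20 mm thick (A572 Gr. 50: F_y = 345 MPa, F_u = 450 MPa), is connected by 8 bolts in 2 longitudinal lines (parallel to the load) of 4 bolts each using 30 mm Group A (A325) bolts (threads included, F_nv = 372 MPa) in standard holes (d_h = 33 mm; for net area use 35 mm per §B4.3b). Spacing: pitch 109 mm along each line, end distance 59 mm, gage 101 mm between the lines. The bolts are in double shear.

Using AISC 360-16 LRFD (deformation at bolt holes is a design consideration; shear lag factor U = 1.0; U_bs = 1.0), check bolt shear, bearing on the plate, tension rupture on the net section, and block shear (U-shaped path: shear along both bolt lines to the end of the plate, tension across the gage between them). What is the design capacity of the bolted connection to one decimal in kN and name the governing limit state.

1215.0 kN (net-section rupture governs)

Bolt shear: A_b = π(30)²/4 = 706.86 mm². φR_n = 0.75 × 372 × 706.86 × 8 × 2 = 3155.4 kN.
Bearing (20 mm plate, F_u = 450 MPa): end bolts L_c = 59 − 33/2 = 42.5, R_n = min(1.2×42.5×20×450, 2.4×30×20×450) = 459 kN/bolt; interior L_c = 109 − 33 = 76, R_n = 648 kN/bolt. φR_n = 0.75 × (2×459 + 6×648) = 3604.5 kN.
Tension rupture (net): A_n = (250 − 2×35)×20 = 3600 mm² (U = 1.0, A_e = A_n). φR_n = 0.75 × 450 × 3600 = 1215.0 kN.
Block shear: shear path 2×[59+3×109] = 2×386 mm, A_gv = 15440, A_nv = 2×(386 − 3.5×35)×20 = 10540 mm²; tension across gage: (101 − 1×35)×20 = 1320 mm². R_n = min(0.6×450×10540, 0.6×345×15440) + 1.0×450×1320 = min(2845.8, 3196.1) + 594 = 3439.8 kN. φR_n = 0.75 × 3439.8 = 2579.9 kN.
Governing: min(3155.4, 3604.5, 1215.0, 2579.9) = 1215.0 kN → net-section rupture.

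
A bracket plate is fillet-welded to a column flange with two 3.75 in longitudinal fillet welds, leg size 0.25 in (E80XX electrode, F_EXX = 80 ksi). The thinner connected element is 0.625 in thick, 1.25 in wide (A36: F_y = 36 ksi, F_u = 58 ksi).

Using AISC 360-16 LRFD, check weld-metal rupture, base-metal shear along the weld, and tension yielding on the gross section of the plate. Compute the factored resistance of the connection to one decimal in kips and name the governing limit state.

Weld metal: throat = 0.707×0.25 = 0.17675 in, L = 2×3.75 = 7.5 in. φR_n = 0.75 × 0.6 × 80 × 0.17675 × 7.5 = 47.7 kips.
Base metal shear (0.625 in plate): yield φR_n = 1.0×0.6×36×0.625×7.5 = 101.3 kips; rupture φR_n = 0.75×0.6×58×0.625×7.5 = 122.3 kips; take 101.3 kips (yield).
Tension yield (gross): A_g = 1.25×0.625 = 0.78125 in². φR_n = 0.90 × 36 × 0.78125 = 25.3 kips.
Governing: min(47.7, 101.3, 25.3) = 25.3 kips → gross-section yield.

25.3 kips (gross-section yield governs)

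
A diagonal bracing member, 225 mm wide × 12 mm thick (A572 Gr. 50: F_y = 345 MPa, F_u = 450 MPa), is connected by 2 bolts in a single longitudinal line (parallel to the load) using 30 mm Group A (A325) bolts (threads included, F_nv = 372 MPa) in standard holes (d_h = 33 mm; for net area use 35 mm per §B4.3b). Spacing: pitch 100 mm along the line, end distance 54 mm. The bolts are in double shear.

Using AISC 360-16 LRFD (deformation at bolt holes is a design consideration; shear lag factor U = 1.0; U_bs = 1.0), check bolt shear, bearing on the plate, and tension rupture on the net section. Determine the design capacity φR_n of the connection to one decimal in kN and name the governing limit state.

473.9 kN (bearing governs)

Bolt shear: A_b = π(30)²/4 = 706.86 mm². φR_n = 0.75 × 372 × 706.86 × 2 × 2 = 788.9 kN.
Bearing (12 mm plate, F_u = 450 MPa): end bolts L_c = 54 − 33/2 = 37.5, R_n = min(1.2×37.5×12×450, 2.4×30×12×450) = 243 kN/bolt; interior L_c = 100 − 33 = 67, R_n = 388.8 kN/bolt. φR_n = 0.75 × (1×243 + 1×388.8) = 473.9 kN.
Tension rupture (net): A_n = (225 − 1×35)×12 = 2280 mm² (U = 1.0, A_e = A_n). φR_n = 0.75 × 450 × 2280 = 769.5 kN.
Governing: min(788.9, 473.9, 769.5) = 473.9 kN → bearing.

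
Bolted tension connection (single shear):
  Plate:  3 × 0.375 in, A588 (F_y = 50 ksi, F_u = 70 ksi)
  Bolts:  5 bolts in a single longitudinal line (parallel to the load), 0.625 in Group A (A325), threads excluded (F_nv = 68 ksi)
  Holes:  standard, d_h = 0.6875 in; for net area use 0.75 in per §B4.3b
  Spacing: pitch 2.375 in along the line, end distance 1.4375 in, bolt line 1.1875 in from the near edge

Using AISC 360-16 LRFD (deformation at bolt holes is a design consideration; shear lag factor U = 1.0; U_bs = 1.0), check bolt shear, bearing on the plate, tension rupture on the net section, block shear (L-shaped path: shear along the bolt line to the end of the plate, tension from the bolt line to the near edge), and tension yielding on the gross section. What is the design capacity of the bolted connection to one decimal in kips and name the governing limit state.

44.3 kips (net-section rupture governs)

Bolt shear: A_b = π(0.625)²/4 = 0.3068 in². φR_n = 0.75 × 68 × 0.3068 × 5 × 1 = 78.2 kips.
Bearing (0.375 in plate, F_u = 70 ksi): end bolts L_c = 1.4375 − 0.6875/2 = 1.09375, R_n = min(1.2×1.09375×0.375×70, 2.4×0.625×0.375×70) = 34.453 kips/bolt; interior L_c = 2.375 − 0.6875 = 1.6875, R_n = 39.375 kips/bolt. φR_n = 0.75 × (1×34.453 + 4×39.375) = 144.0 kips.
Tension rupture (net): A_n = (3 − 1×0.75)×0.375 = 0.84375 in² (U = 1.0, A_e = A_n). φR_n = 0.75 × 70 × 0.84375 = 44.3 kips.
Block shear: shear path 1×[1.4375+4×2.375] = 1×10.9375 in, A_gv = 4.1016, A_nv = 1×(10.9375 − 4.5×0.75)×0.375 = 2.8359 in²; tension to near edge: (1.1875 − 0.5×0.75)×0.375 = 0.30469 in². R_n = min(0.6×70×2.8359, 0.6×50×4.1016) + 1.0×70×0.30469 = min(119.11, 123.05) + 21.328 = 140.44 kips. φR_n = 0.75 × 140.44 = 105.3 kips.
Tension yield (gross): A_g = 3×0.375 = 1.125 in². φR_n = 0.90 × 50 × 1.125 = 50.6 kips.
Governing: min(78.2, 144.0, 44.3, 105.3, 50.6) = 44.3 kips → net-section rupture.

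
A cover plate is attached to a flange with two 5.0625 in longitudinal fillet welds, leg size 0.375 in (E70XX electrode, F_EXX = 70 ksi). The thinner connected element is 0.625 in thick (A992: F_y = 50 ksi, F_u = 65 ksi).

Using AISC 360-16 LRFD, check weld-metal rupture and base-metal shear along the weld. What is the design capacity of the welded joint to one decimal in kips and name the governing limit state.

Weld metal: throat = 0.707×0.375 = 0.26513 in, L = 2×5.0625 = 10.125 in. φR_n = 0.75 × 0.6 × 70 × 0.26513 × 10.125 = 84.6 kips.
Base metal shear (0.625 in plate): yield φR_n = 1.0×0.6×50×0.625×10.125 = 189.8 kips; rupture φR_n = 0.75×0.6×65×0.625×10.125 = 185.1 kips; take 185.1 kips (rupture).
Governing: min(84.6, 185.1) = 84.6 kips → weld metal.

84.6 kips (weld metal governs)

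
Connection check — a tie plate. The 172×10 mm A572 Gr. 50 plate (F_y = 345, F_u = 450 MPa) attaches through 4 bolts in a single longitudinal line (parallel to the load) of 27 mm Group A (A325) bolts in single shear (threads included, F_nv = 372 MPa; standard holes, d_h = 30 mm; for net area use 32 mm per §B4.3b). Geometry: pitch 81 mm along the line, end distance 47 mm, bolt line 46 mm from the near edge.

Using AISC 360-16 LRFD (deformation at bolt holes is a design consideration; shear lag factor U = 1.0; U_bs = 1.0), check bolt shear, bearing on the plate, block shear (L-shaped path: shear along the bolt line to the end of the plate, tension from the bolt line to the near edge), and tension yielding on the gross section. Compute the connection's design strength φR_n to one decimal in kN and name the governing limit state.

461.7 kN (block shear governs)

Bolt shear: A_b = π(27)²/4 = 572.56 mm². φR_n = 0.75 × 372 × 572.56 × 4 × 1 = 639.0 kN.
Bearing (10 mm plate, F_u = 450 MPa): end bolts L_c = 47 − 30/2 = 32, R_n = min(1.2×32×10×450, 2.4×27×10×450) = 172.8 kN/bolt; interior L_c = 81 − 30 = 51, R_n = 275.4 kN/bolt. φR_n = 0.75 × (1×172.8 + 3×275.4) = 749.3 kN.
Block shear: shear path 1×[47+3×81] = 1×290 mm, A_gv = 2900, A_nv = 1×(290 − 3.5×32)×10 = 1780 mm²; tension to near edge: (46 − 0.5×32)×10 = 300 mm². R_n = min(0.6×450×1780, 0.6×345×2900) + 1.0×450×300 = min(480.6, 600.3) + 135 = 615.6 kN. φR_n = 0.75 × 615.6 = 461.7 kN.
Tension yield (gross): A_g = 172×10 = 1720 mm². φR_n = 0.90 × 345 × 1720 = 534.1 kN.
Governing: min(639.0, 749.3, 461.7, 534.1) = 461.7 kN → block shear.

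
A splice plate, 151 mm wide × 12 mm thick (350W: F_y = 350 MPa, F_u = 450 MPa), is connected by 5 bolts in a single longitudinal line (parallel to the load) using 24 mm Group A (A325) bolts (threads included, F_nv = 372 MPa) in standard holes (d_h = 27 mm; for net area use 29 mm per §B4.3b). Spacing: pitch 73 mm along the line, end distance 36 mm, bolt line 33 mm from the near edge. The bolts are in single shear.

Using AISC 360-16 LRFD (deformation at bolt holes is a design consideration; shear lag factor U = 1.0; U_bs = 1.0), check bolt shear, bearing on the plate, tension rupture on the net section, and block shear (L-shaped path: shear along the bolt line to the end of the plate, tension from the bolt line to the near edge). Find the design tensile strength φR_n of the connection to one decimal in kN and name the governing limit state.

494.1 kN (net-section rupture governs)

Bolt shear: A_b = π(24)²/4 = 452.39 mm². φR_n = 0.75 × 372 × 452.39 × 5 × 1 = 631.1 kN.
Bearing (12 mm plate, F_u = 450 MPa): end bolts L_c = 36 − 27/2 = 22.5, R_n = min(1.2×22.5×12×450, 2.4×24×12×450) = 145.8 kN/bolt; interior L_c = 73 − 27 = 46, R_n = 298.08 kN/bolt. φR_n = 0.75 × (1×145.8 + 4×298.08) = 1003.6 kN.
Tension rupture (net): A_n = (151 − 1×29)×12 = 1464 mm² (U = 1.0, A_e = A_n). φR_n = 0.75 × 450 × 1464 = 494.1 kN.
Block shear: shear path 1×[36+4×73] = 1×328 mm, A_gv = 3936, A_nv = 1×(328 − 4.5×29)×12 = 2370 mm²; tension to near edge: (33 − 0.5×29)×12 = 222 mm². R_n = min(0.6×450×2370, 0.6×350×3936) + 1.0×450×222 = min(639.9, 826.56) + 99.9 = 739.8 kN. φR_n = 0.75 × 739.8 = 554.9 kN.
Governing: min(631.1, 1003.6, 494.1, 554.9) = 494.1 kN → net-section rupture.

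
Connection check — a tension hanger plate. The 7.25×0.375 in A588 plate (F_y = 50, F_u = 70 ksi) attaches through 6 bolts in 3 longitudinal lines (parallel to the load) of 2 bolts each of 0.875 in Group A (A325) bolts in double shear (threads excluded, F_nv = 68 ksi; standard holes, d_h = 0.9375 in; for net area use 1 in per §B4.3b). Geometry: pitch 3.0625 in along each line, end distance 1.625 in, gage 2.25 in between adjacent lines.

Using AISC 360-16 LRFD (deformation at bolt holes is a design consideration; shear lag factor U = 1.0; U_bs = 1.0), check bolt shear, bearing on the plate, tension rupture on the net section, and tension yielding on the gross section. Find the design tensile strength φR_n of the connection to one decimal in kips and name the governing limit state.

Bolt shear: A_b = π(0.875)²/4 = 0.60132 in². φR_n = 0.75 × 68 × 0.60132 × 6 × 2 = 368.0 kips.
Bearing (0.375 in plate, F_u = 70 ksi): end bolts L_c = 1.625 − 0.9375/2 = 1.15625, R_n = min(1.2×1.15625×0.375×70, 2.4×0.875×0.375×70) = 36.422 kips/bolt; interior L_c = 3.0625 − 0.9375 = 2.125, R_n = 55.125 kips/bolt. φR_n = 0.75 × (3×36.422 + 3×55.125) = 206.0 kips.
Tension rupture (net): A_n = (7.25 − 3×1)×0.375 = 1.5938 in² (U = 1.0, A_e = A_n). φR_n = 0.75 × 70 × 1.5938 = 83.7 kips.
Tension yield (gross): A_g = 7.25×0.375 = 2.7188 in². φR_n = 0.90 × 50 × 2.7188 = 122.3 kips.
Governing: min(368.0, 206.0, 83.7, 122.3) = 83.7 kips → net-section rupture.

83.7 kips (net-section rupture governs)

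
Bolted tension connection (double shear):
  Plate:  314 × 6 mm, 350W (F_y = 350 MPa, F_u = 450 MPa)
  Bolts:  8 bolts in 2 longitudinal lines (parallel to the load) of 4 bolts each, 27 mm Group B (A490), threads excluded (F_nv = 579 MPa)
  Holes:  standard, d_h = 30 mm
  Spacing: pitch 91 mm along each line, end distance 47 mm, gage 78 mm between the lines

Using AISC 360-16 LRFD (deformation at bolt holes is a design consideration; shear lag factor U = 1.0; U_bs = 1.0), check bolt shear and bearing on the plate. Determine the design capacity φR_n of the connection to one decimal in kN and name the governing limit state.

Bolt shear: A_b = π(27)²/4 = 572.56 mm². φR_n = 0.75 × 579 × 572.56 × 8 × 2 = 3978.1 kN.
Bearing (6 mm plate, F_u = 450 MPa): end bolts L_c = 47 − 30/2 = 32, R_n = min(1.2×32×6×450, 2.4×27×6×450) = 103.68 kN/bolt; interior L_c = 91 − 30 = 61, R_n = 174.96 kN/bolt. φR_n = 0.75 × (2×103.68 + 6×174.96) = 942.8 kN.
Governing: min(3978.1, 942.8) = 942.8 kN → bearing.

942.8 kN (bearing governs)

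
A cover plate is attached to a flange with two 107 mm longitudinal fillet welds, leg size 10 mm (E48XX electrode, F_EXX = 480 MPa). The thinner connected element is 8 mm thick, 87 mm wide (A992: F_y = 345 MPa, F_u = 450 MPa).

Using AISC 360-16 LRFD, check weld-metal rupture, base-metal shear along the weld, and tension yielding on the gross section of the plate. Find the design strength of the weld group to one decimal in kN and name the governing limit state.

216.1 kN (gross-section yield governs)

Weld metal: throat = 0.707×10 = 7.07 mm, L = 2×107 = 214 mm. φR_n = 0.75 × 0.6 × 480 × 7.07 × 214 = 326.8 kN.
Base metal shear (8 mm plate): yield φR_n = 1.0×0.6×345×8×214 = 354.4 kN; rupture φR_n = 0.75×0.6×450×8×214 = 346.7 kN; take 346.7 kN (rupture).
Tension yield (gross): A_g = 87×8 = 696 mm². φR_n = 0.90 × 345 × 696 = 216.1 kN.
Governing: min(326.8, 346.7, 216.1) = 216.1 kN → gross-section yield.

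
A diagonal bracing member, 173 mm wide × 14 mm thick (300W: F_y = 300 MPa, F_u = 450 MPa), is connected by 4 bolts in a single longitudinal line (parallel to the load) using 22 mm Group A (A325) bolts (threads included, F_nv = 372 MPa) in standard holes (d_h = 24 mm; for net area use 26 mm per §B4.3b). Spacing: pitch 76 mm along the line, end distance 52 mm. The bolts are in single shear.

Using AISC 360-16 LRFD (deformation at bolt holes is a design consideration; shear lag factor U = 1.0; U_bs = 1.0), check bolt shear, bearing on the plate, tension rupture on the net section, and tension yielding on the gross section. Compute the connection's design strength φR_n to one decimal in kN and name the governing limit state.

424.2 kN (bolt shear governs)

Bolt shear: A_b = π(22)²/4 = 380.13 mm². φR_n = 0.75 × 372 × 380.13 × 4 × 1 = 424.2 kN.
Bearing (14 mm plate, F_u = 450 MPa): end bolts L_c = 52 − 24/2 = 40, R_n = min(1.2×40×14×450, 2.4×22×14×450) = 302.4 kN/bolt; interior L_c = 76 − 24 = 52, R_n = 332.64 kN/bolt. φR_n = 0.75 × (1×302.4 + 3×332.64) = 975.2 kN.
Tension rupture (net): A_n = (173 − 1×26)×14 = 2058 mm² (U = 1.0, A_e = A_n). φR_n = 0.75 × 450 × 2058 = 694.6 kN.
Tension yield (gross): A_g = 173×14 = 2422 mm². φR_n = 0.90 × 300 × 2422 = 653.9 kN.
Governing: min(424.2, 975.2, 694.6, 653.9) = 424.2 kN → bolt shear.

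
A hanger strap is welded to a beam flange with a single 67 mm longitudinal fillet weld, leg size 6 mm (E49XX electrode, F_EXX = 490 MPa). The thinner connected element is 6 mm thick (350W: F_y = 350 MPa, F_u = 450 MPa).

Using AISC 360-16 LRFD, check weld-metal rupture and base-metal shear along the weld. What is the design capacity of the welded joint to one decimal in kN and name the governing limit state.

Weld metal: throat = 0.707×6 = 4.242 mm, L = 67 mm. φR_n = 0.75 × 0.6 × 490 × 4.242 × 67 = 62.7 kN.
Base metal shear (6 mm plate): yield φR_n = 1.0×0.6×350×6×67 = 84.4 kN; rupture φR_n = 0.75×0.6×450×6×67 = 81.4 kN; take 81.4 kN (rupture).
Governing: min(62.7, 81.4) = 62.7 kN → weld metal.

62.7 kN (weld metal governs)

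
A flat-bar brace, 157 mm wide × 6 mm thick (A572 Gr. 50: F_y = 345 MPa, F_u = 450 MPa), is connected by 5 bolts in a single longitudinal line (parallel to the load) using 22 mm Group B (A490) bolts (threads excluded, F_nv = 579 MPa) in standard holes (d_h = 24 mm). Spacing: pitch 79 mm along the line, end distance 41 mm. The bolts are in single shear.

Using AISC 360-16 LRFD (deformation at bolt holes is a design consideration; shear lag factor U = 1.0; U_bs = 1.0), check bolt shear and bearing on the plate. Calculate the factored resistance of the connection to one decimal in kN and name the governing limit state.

Bolt shear: A_b = π(22)²/4 = 380.13 mm². φR_n = 0.75 × 579 × 380.13 × 5 × 1 = 825.4 kN.
Bearing (6 mm plate, F_u = 450 MPa): end bolts L_c = 41 − 24/2 = 29, R_n = min(1.2×29×6×450, 2.4×22×6×450) = 93.96 kN/bolt; interior L_c = 79 − 24 = 55, R_n = 142.56 kN/bolt. φR_n = 0.75 × (1×93.96 + 4×142.56) = 498.2 kN.
Governing: min(825.4, 498.2) = 498.2 kN → bearing.

498.2 kN (bearing governs)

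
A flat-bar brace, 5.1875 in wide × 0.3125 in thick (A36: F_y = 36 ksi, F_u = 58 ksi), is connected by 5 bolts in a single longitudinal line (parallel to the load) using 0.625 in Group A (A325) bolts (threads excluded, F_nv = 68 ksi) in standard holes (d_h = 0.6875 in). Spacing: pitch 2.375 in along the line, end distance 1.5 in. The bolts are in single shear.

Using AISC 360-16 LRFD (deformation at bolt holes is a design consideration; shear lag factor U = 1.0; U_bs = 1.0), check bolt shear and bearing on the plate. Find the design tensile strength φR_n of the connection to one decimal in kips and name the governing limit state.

Bolt shear: A_b = π(0.625)²/4 = 0.3068 in². φR_n = 0.75 × 68 × 0.3068 × 5 × 1 = 78.2 kips.
Bearing (0.3125 in plate, F_u = 58 ksi): end bolts L_c = 1.5 − 0.6875/2 = 1.15625, R_n = min(1.2×1.15625×0.3125×58, 2.4×0.625×0.3125×58) = 25.148 kips/bolt; interior L_c = 2.375 − 0.6875 = 1.6875, R_n = 27.188 kips/bolt. φR_n = 0.75 × (1×25.148 + 4×27.188) = 100.4 kips.
Governing: min(78.2, 100.4) = 78.2 kips → bolt shear.

78.2 kips (bolt shear governs)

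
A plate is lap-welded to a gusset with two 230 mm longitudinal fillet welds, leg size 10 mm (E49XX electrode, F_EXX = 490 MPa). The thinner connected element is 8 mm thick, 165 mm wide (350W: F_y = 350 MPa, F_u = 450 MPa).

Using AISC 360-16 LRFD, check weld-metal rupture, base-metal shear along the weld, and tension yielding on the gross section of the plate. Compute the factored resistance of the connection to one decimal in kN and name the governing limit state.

Weld metal: throat = 0.707×10 = 7.07 mm, L = 2×230 = 460 mm. φR_n = 0.75 × 0.6 × 490 × 7.07 × 460 = 717.1 kN.
Base metal shear (8 mm plate): yield φR_n = 1.0×0.6×350×8×460 = 772.8 kN; rupture φR_n = 0.75×0.6×450×8×460 = 745.2 kN; take 745.2 kN (rupture).
Tension yield (gross): A_g = 165×8 = 1320 mm². φR_n = 0.90 × 350 × 1320 = 415.8 kN.
Governing: min(717.1, 745.2, 415.8) = 415.8 kN → gross-section yield.

415.8 kN (gross-section yield governs)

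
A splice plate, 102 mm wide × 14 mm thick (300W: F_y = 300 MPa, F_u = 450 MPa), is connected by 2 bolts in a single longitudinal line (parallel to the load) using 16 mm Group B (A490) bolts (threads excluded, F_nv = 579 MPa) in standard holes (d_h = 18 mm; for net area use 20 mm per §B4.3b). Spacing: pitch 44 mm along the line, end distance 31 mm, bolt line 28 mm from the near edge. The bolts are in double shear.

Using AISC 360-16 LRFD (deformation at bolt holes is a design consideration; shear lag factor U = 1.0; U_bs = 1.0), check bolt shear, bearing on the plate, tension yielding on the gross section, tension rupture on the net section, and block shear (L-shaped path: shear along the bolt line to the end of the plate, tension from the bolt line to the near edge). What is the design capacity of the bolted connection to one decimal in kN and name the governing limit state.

212.6 kN (block shear governs)

Bolt shear: A_b = π(16)²/4 = 201.06 mm². φR_n = 0.75 × 579 × 201.06 × 2 × 2 = 349.2 kN.
Bearing (14 mm plate, F_u = 450 MPa): end bolts L_c = 31 − 18/2 = 22, R_n = min(1.2×22×14×450, 2.4×16×14×450) = 166.32 kN/bolt; interior L_c = 44 − 18 = 26, R_n = 196.56 kN/bolt. φR_n = 0.75 × (1×166.32 + 1×196.56) = 272.2 kN.
Tension yield (gross): A_g = 102×14 = 1428 mm². φR_n = 0.90 × 300 × 1428 = 385.6 kN.
Tension rupture (net): A_n = (102 − 1×20)×14 = 1148 mm² (U = 1.0, A_e = A_n). φR_n = 0.75 × 450 × 1148 = 387.5 kN.
Block shear: shear path 1×[31+1×44] = 1×75 mm, A_gv = 1050, A_nv = 1×(75 − 1.5×20)×14 = 630 mm²; tension to near edge: (28 − 0.5×20)×14 = 252 mm². R_n = min(0.6×450×630, 0.6×300×1050) + 1.0×450×252 = min(170.1, 189) + 113.4 = 283.5 kN. φR_n = 0.75 × 283.5 = 212.6 kN.
Governing: min(349.2, 272.2, 385.6, 387.5, 212.6) = 212.6 kN → block shear.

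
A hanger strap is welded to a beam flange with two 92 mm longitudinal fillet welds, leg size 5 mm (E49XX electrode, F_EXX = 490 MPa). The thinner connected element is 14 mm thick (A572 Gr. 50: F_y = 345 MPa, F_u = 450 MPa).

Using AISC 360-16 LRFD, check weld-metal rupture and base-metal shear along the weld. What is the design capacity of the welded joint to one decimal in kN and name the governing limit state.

Weld metal: throat = 0.707×5 = 3.535 mm, L = 2×92 = 184 mm. φR_n = 0.75 × 0.6 × 490 × 3.535 × 184 = 143.4 kN.
Base metal shear (14 mm plate): yield φR_n = 1.0×0.6×345×14×184 = 533.2 kN; rupture φR_n = 0.75×0.6×450×14×184 = 521.6 kN; take 521.6 kN (rupture).
Governing: min(143.4, 521.6) = 143.4 kN → weld metal.

143.4 kN (weld metal governs)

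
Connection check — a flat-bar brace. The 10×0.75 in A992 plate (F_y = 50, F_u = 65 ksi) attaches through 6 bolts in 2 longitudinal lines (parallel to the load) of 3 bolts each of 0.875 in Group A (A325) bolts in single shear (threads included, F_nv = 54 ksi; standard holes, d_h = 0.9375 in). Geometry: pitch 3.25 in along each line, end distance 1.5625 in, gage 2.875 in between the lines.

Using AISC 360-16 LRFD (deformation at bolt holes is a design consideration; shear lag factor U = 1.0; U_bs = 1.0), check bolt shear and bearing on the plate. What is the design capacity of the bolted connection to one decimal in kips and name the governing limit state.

146.1 kips (bolt shear governs)

Bolt shear: A_b = π(0.875)²/4 = 0.60132 in². φR_n = 0.75 × 54 × 0.60132 × 6 × 1 = 146.1 kips.
Bearing (0.75 in plate, F_u = 65 ksi): end bolts L_c = 1.5625 − 0.9375/2 = 1.09375, R_n = min(1.2×1.09375×0.75×65, 2.4×0.875×0.75×65) = 63.984 kips/bolt; interior L_c = 3.25 − 0.9375 = 2.3125, R_n = 102.38 kips/bolt. φR_n = 0.75 × (2×63.984 + 4×102.38) = 403.1 kips.
Governing: min(146.1, 403.1) = 146.1 kips → bolt shear.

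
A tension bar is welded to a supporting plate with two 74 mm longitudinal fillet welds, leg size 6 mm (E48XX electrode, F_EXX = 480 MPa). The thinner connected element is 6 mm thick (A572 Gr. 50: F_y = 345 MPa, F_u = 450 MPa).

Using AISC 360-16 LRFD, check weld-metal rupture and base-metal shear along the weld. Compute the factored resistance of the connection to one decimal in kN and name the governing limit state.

Weld metal: throat = 0.707×6 = 4.242 mm, L = 2×74 = 148 mm. φR_n = 0.75 × 0.6 × 480 × 4.242 × 148 = 135.6 kN.
Base metal shear (6 mm plate): yield φR_n = 1.0×0.6×345×6×148 = 183.8 kN; rupture φR_n = 0.75×0.6×450×6×148 = 179.8 kN; take 179.8 kN (rupture).
Governing: min(135.6, 179.8) = 135.6 kN → weld metal.

135.6 kN (weld metal governs)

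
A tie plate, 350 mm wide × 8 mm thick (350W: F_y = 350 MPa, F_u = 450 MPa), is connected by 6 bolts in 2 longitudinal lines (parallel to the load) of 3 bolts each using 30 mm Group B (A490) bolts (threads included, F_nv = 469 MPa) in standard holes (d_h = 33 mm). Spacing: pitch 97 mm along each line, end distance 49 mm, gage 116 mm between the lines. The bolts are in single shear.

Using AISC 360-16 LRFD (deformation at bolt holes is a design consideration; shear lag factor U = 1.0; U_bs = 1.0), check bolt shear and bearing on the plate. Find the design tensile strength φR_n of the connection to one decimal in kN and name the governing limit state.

Bolt shear: A_b = π(30)²/4 = 706.86 mm². φR_n = 0.75 × 469 × 706.86 × 6 × 1 = 1491.8 kN.
Bearing (8 mm plate, F_u = 450 MPa): end bolts L_c = 49 − 33/2 = 32.5, R_n = min(1.2×32.5×8×450, 2.4×30×8×450) = 140.4 kN/bolt; interior L_c = 97 − 33 = 64, R_n = 259.2 kN/bolt. φR_n = 0.75 × (2×140.4 + 4×259.2) = 988.2 kN.
Governing: min(1491.8, 988.2) = 988.2 kN → bearing.

988.2 kN (bearing governs)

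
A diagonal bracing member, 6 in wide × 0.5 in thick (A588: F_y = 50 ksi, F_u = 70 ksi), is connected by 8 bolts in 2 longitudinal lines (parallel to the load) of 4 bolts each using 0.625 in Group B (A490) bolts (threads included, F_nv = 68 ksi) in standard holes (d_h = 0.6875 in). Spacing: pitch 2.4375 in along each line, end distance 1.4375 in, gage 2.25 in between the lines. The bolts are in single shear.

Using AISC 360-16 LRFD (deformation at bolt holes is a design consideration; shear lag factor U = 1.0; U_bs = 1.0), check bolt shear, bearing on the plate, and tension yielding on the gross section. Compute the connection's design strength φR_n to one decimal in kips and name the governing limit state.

125.2 kips (bolt shear governs)

Bolt shear: A_b = π(0.625)²/4 = 0.3068 in². φR_n = 0.75 × 68 × 0.3068 × 8 × 1 = 125.2 kips.
Bearing (0.5 in plate, F_u = 70 ksi): end bolts L_c = 1.4375 − 0.6875/2 = 1.09375, R_n = min(1.2×1.09375×0.5×70, 2.4×0.625×0.5×70) = 45.938 kips/bolt; interior L_c = 2.4375 − 0.6875 = 1.75, R_n = 52.5 kips/bolt. φR_n = 0.75 × (2×45.938 + 6×52.5) = 305.2 kips.
Tension yield (gross): A_g = 6×0.5 = 3 in². φR_n = 0.90 × 50 × 3 = 135.0 kips.
Governing: min(125.2, 305.2, 135.0) = 125.2 kips → bolt shear.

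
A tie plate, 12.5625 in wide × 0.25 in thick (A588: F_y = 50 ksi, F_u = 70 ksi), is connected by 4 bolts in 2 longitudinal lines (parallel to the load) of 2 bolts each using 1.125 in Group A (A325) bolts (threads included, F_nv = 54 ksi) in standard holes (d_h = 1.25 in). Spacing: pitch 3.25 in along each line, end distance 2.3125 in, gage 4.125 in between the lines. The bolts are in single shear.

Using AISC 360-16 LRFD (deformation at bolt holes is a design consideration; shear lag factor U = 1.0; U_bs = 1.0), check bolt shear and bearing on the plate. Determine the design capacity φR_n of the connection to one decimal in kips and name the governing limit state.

Bolt shear: A_b = π(1.125)²/4 = 0.99402 in². φR_n = 0.75 × 54 × 0.99402 × 4 × 1 = 161.0 kips.
Bearing (0.25 in plate, F_u = 70 ksi): end bolts L_c = 2.3125 − 1.25/2 = 1.6875, R_n = min(1.2×1.6875×0.25×70, 2.4×1.125×0.25×70) = 35.438 kips/bolt; interior L_c = 3.25 − 1.25 = 2, R_n = 42 kips/bolt. φR_n = 0.75 × (2×35.438 + 2×42) = 116.2 kips.
Governing: min(161.0, 116.2) = 116.2 kips → bearing.

116.2 kips (bearing governs)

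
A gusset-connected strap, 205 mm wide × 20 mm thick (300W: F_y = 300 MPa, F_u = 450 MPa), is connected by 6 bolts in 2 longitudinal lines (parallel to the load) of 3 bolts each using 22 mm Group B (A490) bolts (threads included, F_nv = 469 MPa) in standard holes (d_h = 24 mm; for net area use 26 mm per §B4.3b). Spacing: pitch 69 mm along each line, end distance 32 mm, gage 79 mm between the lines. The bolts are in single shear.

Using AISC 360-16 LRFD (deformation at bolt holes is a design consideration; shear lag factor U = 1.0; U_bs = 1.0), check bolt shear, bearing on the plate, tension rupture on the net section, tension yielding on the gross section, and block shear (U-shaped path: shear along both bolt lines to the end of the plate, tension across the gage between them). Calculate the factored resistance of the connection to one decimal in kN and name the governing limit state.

Bolt shear: A_b = π(22)²/4 = 380.13 mm². φR_n = 0.75 × 469 × 380.13 × 6 × 1 = 802.3 kN.
Bearing (20 mm plate, F_u = 450 MPa): end bolts L_c = 32 − 24/2 = 20, R_n = min(1.2×20×20×450, 2.4×22×20×450) = 216 kN/bolt; interior L_c = 69 − 24 = 45, R_n = 475.2 kN/bolt. φR_n = 0.75 × (2×216 + 4×475.2) = 1749.6 kN.
Tension rupture (net): A_n = (205 − 2×26)×20 = 3060 mm² (U = 1.0, A_e = A_n). φR_n = 0.75 × 450 × 3060 = 1032.8 kN.
Tension yield (gross): A_g = 205×20 = 4100 mm². φR_n = 0.90 × 300 × 4100 = 1107.0 kN.
Block shear: shear path 2×[32+2×69] = 2×170 mm, A_gv = 6800, A_nv = 2×(170 − 2.5×26)×20 = 4200 mm²; tension across gage: (79 − 1×26)×20 = 1060 mm². R_n = min(0.6×450×4200, 0.6×300×6800) + 1.0×450×1060 = min(1134, 1224) + 477 = 1611 kN. φR_n = 0.75 × 1611 = 1208.3 kN.
Governing: min(802.3, 1749.6, 1032.8, 1107.0, 1208.3) = 802.3 kN → bolt shear.

802.3 kN (bolt shear governs)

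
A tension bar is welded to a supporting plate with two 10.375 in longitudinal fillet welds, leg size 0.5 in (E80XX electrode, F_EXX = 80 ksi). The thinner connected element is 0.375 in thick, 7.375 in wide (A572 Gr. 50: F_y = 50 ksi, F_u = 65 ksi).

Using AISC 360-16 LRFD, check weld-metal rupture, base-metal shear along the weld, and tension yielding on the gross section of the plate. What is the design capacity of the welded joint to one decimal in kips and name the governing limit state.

124.5 kips (gross-section yield governs)

Weld metal: throat = 0.707×0.5 = 0.3535 in, L = 2×10.375 = 20.75 in. φR_n = 0.75 × 0.6 × 80 × 0.3535 × 20.75 = 264.1 kips.
Base metal shear (0.375 in plate): yield φR_n = 1.0×0.6×50×0.375×20.75 = 233.4 kips; rupture φR_n = 0.75×0.6×65×0.375×20.75 = 227.6 kips; take 227.6 kips (rupture).
Tension yield (gross): A_g = 7.375×0.375 = 2.7656 in². φR_n = 0.90 × 50 × 2.7656 = 124.5 kips.
Governing: min(264.1, 227.6, 124.5) = 124.5 kips → gross-section yield.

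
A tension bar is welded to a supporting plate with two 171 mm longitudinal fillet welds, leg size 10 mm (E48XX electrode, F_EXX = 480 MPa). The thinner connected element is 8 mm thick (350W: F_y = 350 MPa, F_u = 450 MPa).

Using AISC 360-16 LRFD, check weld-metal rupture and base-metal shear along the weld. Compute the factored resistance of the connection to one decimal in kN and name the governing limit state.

Weld metal: throat = 0.707×10 = 7.07 mm, L = 2×171 = 342 mm. φR_n = 0.75 × 0.6 × 480 × 7.07 × 342 = 522.3 kN.
Base metal shear (8 mm plate): yield φR_n = 1.0×0.6×350×8×342 = 574.6 kN; rupture φR_n = 0.75×0.6×450×8×342 = 554.0 kN; take 554.0 kN (rupture).
Governing: min(522.3, 554.0) = 522.3 kN → weld metal.

522.3 kN (weld metal governs)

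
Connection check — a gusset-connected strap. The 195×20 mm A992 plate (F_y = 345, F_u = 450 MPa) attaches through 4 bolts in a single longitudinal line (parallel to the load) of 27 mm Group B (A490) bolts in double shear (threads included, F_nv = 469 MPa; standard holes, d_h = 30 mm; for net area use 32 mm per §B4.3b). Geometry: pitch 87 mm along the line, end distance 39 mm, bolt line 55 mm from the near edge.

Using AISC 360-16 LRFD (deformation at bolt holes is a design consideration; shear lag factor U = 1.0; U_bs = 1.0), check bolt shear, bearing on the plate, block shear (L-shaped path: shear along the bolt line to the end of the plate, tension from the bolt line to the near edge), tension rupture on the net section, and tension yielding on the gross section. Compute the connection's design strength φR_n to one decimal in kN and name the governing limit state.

Bolt shear: A_b = π(27)²/4 = 572.56 mm². φR_n = 0.75 × 469 × 572.56 × 4 × 2 = 1611.2 kN.
Bearing (20 mm plate, F_u = 450 MPa): end bolts L_c = 39 − 30/2 = 24, R_n = min(1.2×24×20×450, 2.4×27×20×450) = 259.2 kN/bolt; interior L_c = 87 − 30 = 57, R_n = 583.2 kN/bolt. φR_n = 0.75 × (1×259.2 + 3×583.2) = 1506.6 kN.
Block shear: shear path 1×[39+3×87] = 1×300 mm, A_gv = 6000, A_nv = 1×(300 − 3.5×32)×20 = 3760 mm²; tension to near edge: (55 − 0.5×32)×20 = 780 mm². R_n = min(0.6×450×3760, 0.6×345×6000) + 1.0×450×780 = min(1015.2, 1242) + 351 = 1366.2 kN. φR_n = 0.75 × 1366.2 = 1024.7 kN.
Tension rupture (net): A_n = (195 − 1×32)×20 = 3260 mm² (U = 1.0, A_e = A_n). φR_n = 0.75 × 450 × 3260 = 1100.3 kN.
Tension yield (gross): A_g = 195×20 = 3900 mm². φR_n = 0.90 × 345 × 3900 = 1211.0 kN.
Governing: min(1611.2, 1506.6, 1024.7, 1100.3, 1211.0) = 1024.7 kN → block shear.

1024.7 kN (block shear governs)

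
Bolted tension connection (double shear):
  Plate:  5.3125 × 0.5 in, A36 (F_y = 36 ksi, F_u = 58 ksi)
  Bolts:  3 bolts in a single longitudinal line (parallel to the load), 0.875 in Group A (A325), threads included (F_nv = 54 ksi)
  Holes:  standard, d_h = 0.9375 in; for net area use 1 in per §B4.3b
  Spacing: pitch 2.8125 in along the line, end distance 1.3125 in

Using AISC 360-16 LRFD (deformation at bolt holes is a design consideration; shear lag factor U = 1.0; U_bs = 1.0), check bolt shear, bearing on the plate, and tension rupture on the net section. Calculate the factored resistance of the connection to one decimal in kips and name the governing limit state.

Bolt shear: A_b = π(0.875)²/4 = 0.60132 in². φR_n = 0.75 × 54 × 0.60132 × 3 × 2 = 146.1 kips.
Bearing (0.5 in plate, F_u = 58 ksi): end bolts L_c = 1.3125 − 0.9375/2 = 0.84375, R_n = min(1.2×0.84375×0.5×58, 2.4×0.875×0.5×58) = 29.363 kips/bolt; interior L_c = 2.8125 − 0.9375 = 1.875, R_n = 60.9 kips/bolt. φR_n = 0.75 × (1×29.363 + 2×60.9) = 113.4 kips.
Tension rupture (net): A_n = (5.3125 − 1×1)×0.5 = 2.1563 in² (U = 1.0, A_e = A_n). φR_n = 0.75 × 58 × 2.1563 = 93.8 kips.
Governing: min(146.1, 113.4, 93.8) = 93.8 kips → net-section rupture.

93.8 kips (net-section rupture governs)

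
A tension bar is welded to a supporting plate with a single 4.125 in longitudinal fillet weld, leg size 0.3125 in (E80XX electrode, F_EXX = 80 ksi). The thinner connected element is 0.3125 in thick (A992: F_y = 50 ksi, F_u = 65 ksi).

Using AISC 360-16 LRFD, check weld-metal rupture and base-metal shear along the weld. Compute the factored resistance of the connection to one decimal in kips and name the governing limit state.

32.8 kips (weld metal governs)

Weld metal: throat = 0.707×0.3125 = 0.22094 in, L = 4.125 in. φR_n = 0.75 × 0.6 × 80 × 0.22094 × 4.125 = 32.8 kips.
Base metal shear (0.3125 in plate): yield φR_n = 1.0×0.6×50×0.3125×4.125 = 38.7 kips; rupture φR_n = 0.75×0.6×65×0.3125×4.125 = 37.7 kips; take 37.7 kips (rupture).
Governing: min(32.8, 37.7) = 32.8 kips → weld metal.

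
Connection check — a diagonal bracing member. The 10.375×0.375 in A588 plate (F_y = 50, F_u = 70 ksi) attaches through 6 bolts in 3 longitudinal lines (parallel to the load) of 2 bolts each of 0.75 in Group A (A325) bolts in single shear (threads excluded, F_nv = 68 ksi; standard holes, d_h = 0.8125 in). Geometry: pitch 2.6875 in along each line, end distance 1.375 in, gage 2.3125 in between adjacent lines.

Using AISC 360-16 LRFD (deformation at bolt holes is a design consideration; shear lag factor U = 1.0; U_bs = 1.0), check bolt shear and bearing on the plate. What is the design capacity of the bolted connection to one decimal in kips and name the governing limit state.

Bolt shear: A_b = π(0.75)²/4 = 0.44179 in². φR_n = 0.75 × 68 × 0.44179 × 6 × 1 = 135.2 kips.
Bearing (0.375 in plate, F_u = 70 ksi): end bolts L_c = 1.375 − 0.8125/2 = 0.96875, R_n = min(1.2×0.96875×0.375×70, 2.4×0.75×0.375×70) = 30.516 kips/bolt; interior L_c = 2.6875 − 0.8125 = 1.875, R_n = 47.25 kips/bolt. φR_n = 0.75 × (3×30.516 + 3×47.25) = 175.0 kips.
Governing: min(135.2, 175.0) = 135.2 kips → bolt shear.

135.2 kips (bolt shear governs)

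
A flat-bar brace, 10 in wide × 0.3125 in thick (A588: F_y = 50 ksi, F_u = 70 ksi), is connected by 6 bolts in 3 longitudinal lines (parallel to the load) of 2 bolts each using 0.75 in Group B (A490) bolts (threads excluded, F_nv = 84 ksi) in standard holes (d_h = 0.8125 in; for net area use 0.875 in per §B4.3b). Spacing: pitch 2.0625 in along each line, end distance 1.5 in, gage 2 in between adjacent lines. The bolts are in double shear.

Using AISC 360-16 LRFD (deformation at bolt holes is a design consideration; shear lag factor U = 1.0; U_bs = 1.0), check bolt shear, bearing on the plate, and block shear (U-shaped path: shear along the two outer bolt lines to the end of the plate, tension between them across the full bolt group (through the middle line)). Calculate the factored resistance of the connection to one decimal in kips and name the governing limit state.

Bolt shear: A_b = π(0.75)²/4 = 0.44179 in². φR_n = 0.75 × 84 × 0.44179 × 6 × 2 = 334.0 kips.
Bearing (0.3125 in plate, F_u = 70 ksi): end bolts L_c = 1.5 − 0.8125/2 = 1.09375, R_n = min(1.2×1.09375×0.3125×70, 2.4×0.75×0.3125×70) = 28.711 kips/bolt; interior L_c = 2.0625 − 0.8125 = 1.25, R_n = 32.813 kips/bolt. φR_n = 0.75 × (3×28.711 + 3×32.813) = 138.4 kips.
Block shear: shear path 2×[1.5+1×2.0625] = 2×3.5625 in, A_gv = 2.2266, A_nv = 2×(3.5625 − 1.5×0.875)×0.3125 = 1.4063 in²; tension across gage: (4 − 2×0.875)×0.3125 = 0.70313 in². R_n = min(0.6×70×1.4063, 0.6×50×2.2266) + 1.0×70×0.70313 = min(59.065, 66.798) + 49.219 = 108.28 kips. φR_n = 0.75 × 108.28 = 81.2 kips.
Governing: min(334.0, 138.4, 81.2) = 81.2 kips → block shear.

81.2 kips (block shear governs)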